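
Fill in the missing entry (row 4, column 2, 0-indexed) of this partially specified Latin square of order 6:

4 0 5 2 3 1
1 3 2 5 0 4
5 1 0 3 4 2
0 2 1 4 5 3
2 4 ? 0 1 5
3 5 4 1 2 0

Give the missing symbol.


Row 4 contains symbols [0, 1, 2, 4, 5] — missing [3].
Column 2 contains symbols [0, 1, 2, 4, 5] — missing [3].
The missing symbol must appear in both missing sets; intersection = [3].
Therefore the hidden value is 3.

Missing value = 3.


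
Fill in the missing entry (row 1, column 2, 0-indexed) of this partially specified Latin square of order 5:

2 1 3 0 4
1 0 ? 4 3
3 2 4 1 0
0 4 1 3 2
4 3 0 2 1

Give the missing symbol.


Row 1 contains symbols [0, 1, 3, 4] — missing [2].
Column 2 contains symbols [0, 1, 3, 4] — missing [2].
The missing symbol must appear in both missing sets; intersection = [2].
Therefore the hidden value is 2.

Missing value = 2.


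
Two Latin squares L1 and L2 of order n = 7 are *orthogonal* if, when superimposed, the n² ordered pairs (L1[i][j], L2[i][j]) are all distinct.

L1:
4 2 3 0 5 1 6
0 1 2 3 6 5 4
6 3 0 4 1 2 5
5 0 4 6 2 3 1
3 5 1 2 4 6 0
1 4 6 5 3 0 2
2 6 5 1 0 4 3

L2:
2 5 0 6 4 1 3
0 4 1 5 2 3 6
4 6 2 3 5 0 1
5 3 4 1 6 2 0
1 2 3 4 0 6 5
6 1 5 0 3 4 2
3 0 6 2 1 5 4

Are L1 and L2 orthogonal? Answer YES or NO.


Form the n² = 49 superimposed pairs (L1[i][j], L2[i][j]), row by row (rows and columns indexed from 0):
row 0: (4,2) (2,5) (3,0) (0,6) (5,4) (1,1) (6,3)
row 1: (0,0) (1,4) (2,1) (3,5) (6,2) (5,3) (4,6)
row 2: (6,4) (3,6) (0,2) (4,3) (1,5) (2,0) (5,1)
row 3: (5,5) (0,3) (4,4) (6,1) (2,6) (3,2) (1,0)
row 4: (3,1) (5,2) (1,3) (2,4) (4,0) (6,6) (0,5)
row 5: (1,6) (4,1) (6,5) (5,0) (3,3) (0,4) (2,2)
row 6: (2,3) (6,0) (5,6) (1,2) (0,1) (4,5) (3,4)
Orthogonality requires all 49 pairs distinct.
Check by first coordinate: for each symbol s of L1, list the L2 entries in the n cells where L1 = s; they must all differ.
  L1 = 0: L2 entries (in reading order) 6, 0, 2, 3, 5, 4, 1 — all 7 distinct ✓
  L1 = 1: L2 entries (in reading order) 1, 4, 5, 0, 3, 6, 2 — all 7 distinct ✓
  L1 = 2: L2 entries (in reading order) 5, 1, 0, 6, 4, 2, 3 — all 7 distinct ✓
  L1 = 3: L2 entries (in reading order) 0, 5, 6, 2, 1, 3, 4 — all 7 distinct ✓
  L1 = 4: L2 entries (in reading order) 2, 6, 3, 4, 0, 1, 5 — all 7 distinct ✓
  L1 = 5: L2 entries (in reading order) 4, 3, 1, 5, 2, 0, 6 — all 7 distinct ✓
  L1 = 6: L2 entries (in reading order) 3, 2, 4, 1, 6, 5, 0 — all 7 distinct ✓
Every symbol of L1 meets every symbol of L2 exactly once, so all 49 pairs are distinct (49 of 49).
Conclusion: YES.

YES


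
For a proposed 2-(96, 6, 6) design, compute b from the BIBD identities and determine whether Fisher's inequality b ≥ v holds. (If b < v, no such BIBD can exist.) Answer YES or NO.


b = λv(v − 1)/(k(k − 1)) = 6·96·95/(6·5) = 54720/30 = 1824.
Compare with v = 96: b ≥ v, so Fisher's inequality holds.

YES


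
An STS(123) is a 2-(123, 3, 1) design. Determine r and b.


An STS(v) is a 2-(v, 3, 1) BIBD: block size k = 3, λ = 1.
Replication: r(k − 1) = λ(v − 1) ⇒ r·2 = 123 − 1 = 122 ⇒ r = 61.
Block count: b = v(v − 1)/6 = 123·122/6 = 15006/6 = 2501.
(Check via bk = vr: 2501·3 = 7503 = 123·61 = 7503 ✓.)

r = 61, b = 2501.


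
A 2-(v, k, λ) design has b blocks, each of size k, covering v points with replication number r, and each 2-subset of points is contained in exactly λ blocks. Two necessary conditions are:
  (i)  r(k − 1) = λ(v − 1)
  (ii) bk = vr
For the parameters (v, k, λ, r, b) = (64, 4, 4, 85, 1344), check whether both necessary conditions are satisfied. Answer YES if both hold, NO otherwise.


Condition (i): r(k − 1) = 85·3 = 255; λ(v − 1) = 4·63 = 252. Match? NO.
Condition (ii): bk = 1344·4 = 5376; vr = 64·85 = 5440. Match? NO.
Both conditions hold? NO.

NO


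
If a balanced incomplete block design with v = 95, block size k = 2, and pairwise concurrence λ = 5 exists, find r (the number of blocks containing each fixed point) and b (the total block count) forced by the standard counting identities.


Any 2-(v, k, λ) BIBD satisfies two necessary conditions:
  (i)  Each point sits in r blocks, and counting incidences through any fixed point gives r(k − 1) = λ(v − 1), so r = λ(v − 1)/(k − 1).
  (ii) Total incidences bk = vr, so b = vr/k.
Step 1: r = λ(v − 1)/(k − 1) = 5·(95 − 1)/(2 − 1) = 5·94/1 = 470/1 = 470.
Step 2: b = vr/k = 95·470/2 = 44650/2 = 22325.
Check integrality: r = 470 ∈ Z ✓, b = 22325 ∈ Z ✓.
(These identities are necessary conditions: they determine r and b for any design with these parameters, but do not by themselves prove that one exists.)

r = 470, b = 22325.


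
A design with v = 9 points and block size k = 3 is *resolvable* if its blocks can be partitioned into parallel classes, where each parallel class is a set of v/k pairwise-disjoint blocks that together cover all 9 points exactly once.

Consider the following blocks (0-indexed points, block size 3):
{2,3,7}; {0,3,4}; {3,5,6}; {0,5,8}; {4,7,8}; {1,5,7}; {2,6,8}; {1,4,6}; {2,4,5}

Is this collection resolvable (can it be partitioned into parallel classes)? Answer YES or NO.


v = 9, block size k = 3, number of blocks = 9.
For resolvability, blocks must partition into parallel classes of size v/k = 3.
Total blocks must therefore be a multiple of 3: 9 = 3·3 + 0 ⇒ divisible ✓.
Consider block {3,5,6}. The only other block(s) in the collection disjoint from it are {4,7,8} — just 1 block(s). Any parallel class containing {3,5,6} would need 2 other blocks each disjoint from it, so no parallel class of size 3 can contain {3,5,6}.
Since every block must belong to some parallel class in a resolution, the collection cannot be partitioned into parallel classes.
Resolvable? NO.

NO


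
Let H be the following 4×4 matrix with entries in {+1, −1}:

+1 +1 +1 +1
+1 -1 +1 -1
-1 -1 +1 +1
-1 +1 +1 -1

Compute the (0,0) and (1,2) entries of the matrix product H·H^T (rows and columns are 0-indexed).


Row 0 of H: [1, 1, 1, 1].
Row 1 of H: [1, -1, 1, -1].
Row 2 of H: [-1, -1, 1, 1].
(H·H^T)[0][0] = Σ_j H[0][j]·H[0][j] = (1)² + (1)² + (1)² + (1)² = 1 + 1 + 1 + 1 = 4.
(H·H^T)[1][2] = Σ_j H[1][j]·H[2][j] = (1)·(-1) + (-1)·(-1) + (1)·(1) + (-1)·(1) = -1 + 1 + 1 + -1 = 0.
So rows 1 and 2 are orthogonal; the diagonal entry equals n = 4.

(0,0) entry = 4; (1,2) entry = 0.


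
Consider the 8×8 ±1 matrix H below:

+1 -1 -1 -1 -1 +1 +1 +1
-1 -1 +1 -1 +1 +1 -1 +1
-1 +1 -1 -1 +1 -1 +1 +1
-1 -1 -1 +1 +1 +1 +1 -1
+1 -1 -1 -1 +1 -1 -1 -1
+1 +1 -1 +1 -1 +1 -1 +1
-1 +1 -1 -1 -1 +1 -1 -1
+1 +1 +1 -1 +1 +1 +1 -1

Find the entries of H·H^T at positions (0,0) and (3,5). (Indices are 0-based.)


Row 0 of H: [1, -1, -1, -1, -1, 1, 1, 1].
Row 3 of H: [-1, -1, -1, 1, 1, 1, 1, -1].
Row 5 of H: [1, 1, -1, 1, -1, 1, -1, 1].
(H·H^T)[0][0] = Σ_j H[0][j]·H[0][j] = (1)² + (-1)² + (-1)² + (-1)² + (-1)² + (1)² + (1)² + (1)² = 1 + 1 + 1 + 1 + 1 + 1 + 1 + 1 = 8.
(H·H^T)[3][5] = Σ_j H[3][j]·H[5][j] = (-1)·(1) + (-1)·(1) + (-1)·(-1) + (1)·(1) + (1)·(-1) + (1)·(1) + (1)·(-1) + (-1)·(1) = -1 + -1 + 1 + 1 + -1 + 1 + -1 + -1 = -2.
Rows 3 and 5 are not orthogonal (dot product = -2 ≠ 0), so H is not a Hadamard matrix.

(0,0) entry = 8; (3,5) entry = -2.


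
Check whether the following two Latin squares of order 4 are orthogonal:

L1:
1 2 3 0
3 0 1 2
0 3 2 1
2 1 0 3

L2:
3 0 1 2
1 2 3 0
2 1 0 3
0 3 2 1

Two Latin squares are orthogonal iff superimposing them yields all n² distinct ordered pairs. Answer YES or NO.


Form the n² = 16 superimposed pairs (L1[i][j], L2[i][j]), row by row (rows and columns indexed from 0):
row 0: (1,3) (2,0) (3,1) (0,2)
row 1: (3,1) (0,2) (1,3) (2,0)
row 2: (0,2) (3,1) (2,0) (1,3)
row 3: (2,0) (1,3) (0,2) (3,1)
Orthogonality requires all 16 pairs distinct.
But the pair (3,1) repeats: cell (0,2) has L1 = 3, L2 = 1, and cell (1,0) has L1 = 3, L2 = 1.
A repeated pair means some other pair never occurs (only 4 distinct pairs out of 16), so the squares are not orthogonal.
Conclusion: NO.

NO


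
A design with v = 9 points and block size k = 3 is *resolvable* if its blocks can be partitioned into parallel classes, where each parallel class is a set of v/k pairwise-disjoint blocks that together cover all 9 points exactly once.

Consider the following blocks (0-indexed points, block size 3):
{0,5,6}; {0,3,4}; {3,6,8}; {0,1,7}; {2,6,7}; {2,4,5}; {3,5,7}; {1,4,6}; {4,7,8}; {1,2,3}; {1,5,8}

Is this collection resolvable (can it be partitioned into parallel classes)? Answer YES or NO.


v = 9, block size k = 3, number of blocks = 11.
For resolvability, blocks must partition into parallel classes of size v/k = 3.
Total blocks must therefore be a multiple of 3: 11 = 3·3 + 2 ⇒ not divisible ✗.
Resolvable? NO.

NO


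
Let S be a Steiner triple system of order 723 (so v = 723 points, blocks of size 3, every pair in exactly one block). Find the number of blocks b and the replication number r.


An STS(v) is a 2-(v, 3, 1) BIBD: block size k = 3, λ = 1.
Replication: r(k − 1) = λ(v − 1) ⇒ r·2 = 723 − 1 = 722 ⇒ r = 361.
Block count: b = v(v − 1)/6 = 723·722/6 = 522006/6 = 87001.

r = 361, b = 87001.


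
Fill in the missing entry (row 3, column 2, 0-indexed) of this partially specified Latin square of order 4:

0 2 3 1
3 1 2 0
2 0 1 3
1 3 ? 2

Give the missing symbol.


Row 3 contains symbols [1, 2, 3] — missing [0].
Column 2 contains symbols [1, 2, 3] — missing [0].
The missing symbol must appear in both missing sets; intersection = [0].
Therefore the hidden value is 0.

Missing value = 0.


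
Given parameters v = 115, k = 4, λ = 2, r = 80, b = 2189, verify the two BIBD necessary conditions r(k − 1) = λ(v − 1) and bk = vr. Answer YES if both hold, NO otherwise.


Condition (i): r(k − 1) = 80·3 = 240; λ(v − 1) = 2·114 = 228. Match? NO.
Condition (ii): bk = 2189·4 = 8756; vr = 115·80 = 9200. Match? NO.
Both conditions hold? NO.

NO


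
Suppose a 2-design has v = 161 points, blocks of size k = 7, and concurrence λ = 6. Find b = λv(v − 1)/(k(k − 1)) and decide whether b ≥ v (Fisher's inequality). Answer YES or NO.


r = λ(v − 1)/(k − 1) = 6·160/6 = 160.
b = vr/k = 161·160/7 = 3680.
Fisher's inequality: b ≥ v ⇔ 3680 ≥ 161? YES.

YES


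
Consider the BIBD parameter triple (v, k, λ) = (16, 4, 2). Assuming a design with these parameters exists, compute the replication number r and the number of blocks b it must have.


Any 2-(v, k, λ) BIBD satisfies two necessary conditions:
  (i)  Each point sits in r blocks, and counting incidences through any fixed point gives r(k − 1) = λ(v − 1), so r = λ(v − 1)/(k − 1).
  (ii) Total incidences bk = vr, so b = vr/k.
Step 1: r = λ(v − 1)/(k − 1) = 2·(16 − 1)/(4 − 1) = 2·15/3 = 30/3 = 10.
Step 2: b = vr/k = 16·10/4 = 160/4 = 40.
Check integrality: r = 10 ∈ Z ✓, b = 40 ∈ Z ✓.
(These identities are necessary conditions: they determine r and b for any design with these parameters, but do not by themselves prove that one exists.)

r = 10, b = 40.


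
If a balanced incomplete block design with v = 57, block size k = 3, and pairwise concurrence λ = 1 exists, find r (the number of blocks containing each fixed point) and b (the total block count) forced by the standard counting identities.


Any 2-(v, k, λ) BIBD satisfies two necessary conditions:
  (i)  Each point sits in r blocks, and counting incidences through any fixed point gives r(k − 1) = λ(v − 1), so r = λ(v − 1)/(k − 1).
  (ii) Total incidences bk = vr, so b = vr/k.
Step 1: r = λ(v − 1)/(k − 1) = 1·(57 − 1)/(3 − 1) = 1·56/2 = 56/2 = 28.
Step 2: b = vr/k = 57·28/3 = 1596/3 = 532.
Check integrality: r = 28 ∈ Z ✓, b = 532 ∈ Z ✓.
(These identities are necessary conditions: they determine r and b for any design with these parameters, but do not by themselves prove that one exists.)

r = 28, b = 532.


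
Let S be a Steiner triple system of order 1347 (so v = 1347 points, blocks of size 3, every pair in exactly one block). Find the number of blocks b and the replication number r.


An STS(v) is a 2-(v, 3, 1) BIBD: block size k = 3, λ = 1.
Replication: r(k − 1) = λ(v − 1) ⇒ r·2 = 1347 − 1 = 1346 ⇒ r = 673.
Block count: b = v(v − 1)/6 = 1347·1346/6 = 1813062/6 = 302177.

r = 673, b = 302177.


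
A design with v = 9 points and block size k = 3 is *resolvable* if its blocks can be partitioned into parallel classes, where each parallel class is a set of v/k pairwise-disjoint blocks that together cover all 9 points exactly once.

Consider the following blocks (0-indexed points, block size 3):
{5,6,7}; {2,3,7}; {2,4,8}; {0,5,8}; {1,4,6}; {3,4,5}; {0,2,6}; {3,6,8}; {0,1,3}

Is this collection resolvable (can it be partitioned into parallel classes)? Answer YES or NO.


v = 9, block size k = 3, number of blocks = 9.
For resolvability, blocks must partition into parallel classes of size v/k = 3.
Total blocks must therefore be a multiple of 3: 9 = 3·3 + 0 ⇒ divisible ✓.
Consider block {3,4,5}. The only other block(s) in the collection disjoint from it are {0,2,6} — just 1 block(s). Any parallel class containing {3,4,5} would need 2 other blocks each disjoint from it, so no parallel class of size 3 can contain {3,4,5}.
Since every block must belong to some parallel class in a resolution, the collection cannot be partitioned into parallel classes.
Resolvable? NO.

NO


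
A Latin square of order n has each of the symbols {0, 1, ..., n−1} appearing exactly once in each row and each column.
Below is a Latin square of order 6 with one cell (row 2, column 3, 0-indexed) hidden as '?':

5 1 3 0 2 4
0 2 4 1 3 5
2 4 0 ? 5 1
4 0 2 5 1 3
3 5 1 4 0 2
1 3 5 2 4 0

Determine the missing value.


Row 2 contains symbols [0, 1, 2, 4, 5] — missing [3].
Column 3 contains symbols [0, 1, 2, 4, 5] — missing [3].
The missing symbol must appear in both missing sets; intersection = [3].
Therefore the hidden value is 3.

Missing value = 3.


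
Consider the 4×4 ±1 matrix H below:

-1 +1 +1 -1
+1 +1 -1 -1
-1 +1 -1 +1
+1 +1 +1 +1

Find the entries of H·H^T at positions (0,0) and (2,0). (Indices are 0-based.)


Row 0 of H: [-1, 1, 1, -1].
Row 2 of H: [-1, 1, -1, 1].
(H·H^T)[0][0] = Σ_j H[0][j]·H[0][j] = (-1)² + (1)² + (1)² + (-1)² = 1 + 1 + 1 + 1 = 4.
(H·H^T)[2][0] = Σ_j H[2][j]·H[0][j] = (-1)·(-1) + (1)·(1) + (-1)·(1) + (1)·(-1) = 1 + 1 + -1 + -1 = 0.
So rows 2 and 0 are orthogonal; the diagonal entry equals n = 4.

(0,0) entry = 4; (2,0) entry = 0.


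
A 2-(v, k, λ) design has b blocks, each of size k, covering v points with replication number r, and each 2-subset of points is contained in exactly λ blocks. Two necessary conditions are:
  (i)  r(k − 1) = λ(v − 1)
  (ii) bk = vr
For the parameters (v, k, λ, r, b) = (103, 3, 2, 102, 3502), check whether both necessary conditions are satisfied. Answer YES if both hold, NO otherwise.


Condition (i): r(k − 1) = 102·2 = 204; λ(v − 1) = 2·102 = 204. Match? YES.
Condition (ii): bk = 3502·3 = 10506; vr = 103·102 = 10506. Match? YES.
Both conditions hold? YES.

YES


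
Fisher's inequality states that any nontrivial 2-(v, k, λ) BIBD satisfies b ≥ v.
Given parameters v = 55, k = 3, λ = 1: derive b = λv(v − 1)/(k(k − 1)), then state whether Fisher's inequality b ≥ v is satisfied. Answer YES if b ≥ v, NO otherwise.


b = λv(v − 1)/(k(k − 1)) = 1·55·54/(3·2) = 2970/6 = 495.
Compare with v = 55: b ≥ v, so Fisher's inequality holds.

YES


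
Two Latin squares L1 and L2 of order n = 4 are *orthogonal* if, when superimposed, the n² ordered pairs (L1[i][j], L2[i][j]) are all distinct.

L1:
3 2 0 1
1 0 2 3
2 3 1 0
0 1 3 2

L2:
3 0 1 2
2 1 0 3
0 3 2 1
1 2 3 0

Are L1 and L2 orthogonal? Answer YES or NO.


Form the n² = 16 superimposed pairs (L1[i][j], L2[i][j]), row by row (rows and columns indexed from 0):
row 0: (3,3) (2,0) (0,1) (1,2)
row 1: (1,2) (0,1) (2,0) (3,3)
row 2: (2,0) (3,3) (1,2) (0,1)
row 3: (0,1) (1,2) (3,3) (2,0)
Orthogonality requires all 16 pairs distinct.
But the pair (1,2) repeats: cell (0,3) has L1 = 1, L2 = 2, and cell (1,0) has L1 = 1, L2 = 2.
A repeated pair means some other pair never occurs (only 4 distinct pairs out of 16), so the squares are not orthogonal.
Conclusion: NO.

NO


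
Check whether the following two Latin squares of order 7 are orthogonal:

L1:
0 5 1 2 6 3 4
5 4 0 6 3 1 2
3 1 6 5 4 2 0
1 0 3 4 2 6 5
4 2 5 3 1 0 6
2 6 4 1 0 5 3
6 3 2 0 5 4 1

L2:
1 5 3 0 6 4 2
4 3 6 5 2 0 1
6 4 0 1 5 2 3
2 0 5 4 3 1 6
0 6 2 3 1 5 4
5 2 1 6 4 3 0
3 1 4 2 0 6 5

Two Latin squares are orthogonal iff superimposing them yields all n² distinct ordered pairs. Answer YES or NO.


Form the n² = 49 superimposed pairs (L1[i][j], L2[i][j]), row by row (rows and columns indexed from 0):
row 0: (0,1) (5,5) (1,3) (2,0) (6,6) (3,4) (4,2)
row 1: (5,4) (4,3) (0,6) (6,5) (3,2) (1,0) (2,1)
row 2: (3,6) (1,4) (6,0) (5,1) (4,5) (2,2) (0,3)
row 3: (1,2) (0,0) (3,5) (4,4) (2,3) (6,1) (5,6)
row 4: (4,0) (2,6) (5,2) (3,3) (1,1) (0,5) (6,4)
row 5: (2,5) (6,2) (4,1) (1,6) (0,4) (5,3) (3,0)
row 6: (6,3) (3,1) (2,4) (0,2) (5,0) (4,6) (1,5)
Orthogonality requires all 49 pairs distinct.
Check by first coordinate: for each symbol s of L1, list the L2 entries in the n cells where L1 = s; they must all differ.
  L1 = 0: L2 entries (in reading order) 1, 6, 3, 0, 5, 4, 2 — all 7 distinct ✓
  L1 = 1: L2 entries (in reading order) 3, 0, 4, 2, 1, 6, 5 — all 7 distinct ✓
  L1 = 2: L2 entries (in reading order) 0, 1, 2, 3, 6, 5, 4 — all 7 distinct ✓
  L1 = 3: L2 entries (in reading order) 4, 2, 6, 5, 3, 0, 1 — all 7 distinct ✓
  L1 = 4: L2 entries (in reading order) 2, 3, 5, 4, 0, 1, 6 — all 7 distinct ✓
  L1 = 5: L2 entries (in reading order) 5, 4, 1, 6, 2, 3, 0 — all 7 distinct ✓
  L1 = 6: L2 entries (in reading order) 6, 5, 0, 1, 4, 2, 3 — all 7 distinct ✓
Every symbol of L1 meets every symbol of L2 exactly once, so all 49 pairs are distinct (49 of 49).
Conclusion: YES.

YES


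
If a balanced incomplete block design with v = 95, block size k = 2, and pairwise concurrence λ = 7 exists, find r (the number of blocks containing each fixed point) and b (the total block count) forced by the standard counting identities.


Any 2-(v, k, λ) BIBD satisfies two necessary conditions:
  (i)  Each point sits in r blocks, and counting incidences through any fixed point gives r(k − 1) = λ(v − 1), so r = λ(v − 1)/(k − 1).
  (ii) Total incidences bk = vr, so b = vr/k.
Step 1: r = λ(v − 1)/(k − 1) = 7·(95 − 1)/(2 − 1) = 7·94/1 = 658/1 = 658.
Step 2: b = vr/k = 95·658/2 = 62510/2 = 31255.
Check integrality: r = 658 ∈ Z ✓, b = 31255 ∈ Z ✓.
(These identities are necessary conditions: they determine r and b for any design with these parameters, but do not by themselves prove that one exists.)

r = 658, b = 31255.


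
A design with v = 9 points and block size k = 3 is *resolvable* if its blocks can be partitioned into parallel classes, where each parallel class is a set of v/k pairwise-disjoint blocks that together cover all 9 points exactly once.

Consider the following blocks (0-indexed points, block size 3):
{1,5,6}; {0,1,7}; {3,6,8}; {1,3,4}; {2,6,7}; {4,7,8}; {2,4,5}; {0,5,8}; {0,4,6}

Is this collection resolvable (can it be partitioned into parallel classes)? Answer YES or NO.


v = 9, block size k = 3, number of blocks = 9.
For resolvability, blocks must partition into parallel classes of size v/k = 3.
Total blocks must therefore be a multiple of 3: 9 = 3·3 + 0 ⇒ divisible ✓.
Consider block {1,5,6}. The only other block(s) in the collection disjoint from it are {4,7,8} — just 1 block(s). Any parallel class containing {1,5,6} would need 2 other blocks each disjoint from it, so no parallel class of size 3 can contain {1,5,6}.
Since every block must belong to some parallel class in a resolution, the collection cannot be partitioned into parallel classes.
Resolvable? NO.

NO


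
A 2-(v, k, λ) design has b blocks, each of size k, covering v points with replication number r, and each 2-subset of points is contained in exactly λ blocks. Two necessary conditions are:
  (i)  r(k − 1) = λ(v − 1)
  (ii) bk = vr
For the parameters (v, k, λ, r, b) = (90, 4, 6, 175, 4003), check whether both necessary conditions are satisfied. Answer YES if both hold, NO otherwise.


Condition (i): r(k − 1) = 175·3 = 525; λ(v − 1) = 6·89 = 534. Match? NO.
Condition (ii): bk = 4003·4 = 16012; vr = 90·175 = 15750. Match? NO.
Both conditions hold? NO.

NO


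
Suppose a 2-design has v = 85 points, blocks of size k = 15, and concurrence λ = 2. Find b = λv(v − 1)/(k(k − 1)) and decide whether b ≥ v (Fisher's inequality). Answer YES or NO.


r = λ(v − 1)/(k − 1) = 2·84/14 = 12.
b = vr/k = 85·12/15 = 68.
Fisher's inequality: b ≥ v ⇔ 68 ≥ 85? NO.

NO


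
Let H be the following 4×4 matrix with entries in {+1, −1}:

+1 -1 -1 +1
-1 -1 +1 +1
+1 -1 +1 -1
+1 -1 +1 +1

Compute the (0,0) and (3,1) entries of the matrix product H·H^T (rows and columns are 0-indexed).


Row 0 of H: [1, -1, -1, 1].
Row 1 of H: [-1, -1, 1, 1].
Row 3 of H: [1, -1, 1, 1].
(H·H^T)[0][0] = Σ_j H[0][j]·H[0][j] = (1)² + (-1)² + (-1)² + (1)² = 1 + 1 + 1 + 1 = 4.
(H·H^T)[3][1] = Σ_j H[3][j]·H[1][j] = (1)·(-1) + (-1)·(-1) + (1)·(1) + (1)·(1) = -1 + 1 + 1 + 1 = 2.
Rows 3 and 1 are not orthogonal (dot product = 2 ≠ 0), so H is not a Hadamard matrix.

(0,0) entry = 4; (3,1) entry = 2.


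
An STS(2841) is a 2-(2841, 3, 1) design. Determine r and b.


An STS(v) is a 2-(v, 3, 1) BIBD: block size k = 3, λ = 1.
Replication: r(k − 1) = λ(v − 1) ⇒ r·2 = 2841 − 1 = 2840 ⇒ r = 1420.
Block count: b = v(v − 1)/6 = 2841·2840/6 = 8068440/6 = 1344740.
(Check via bk = vr: 1344740·3 = 4034220 = 2841·1420 = 4034220 ✓.)

r = 1420, b = 1344740.


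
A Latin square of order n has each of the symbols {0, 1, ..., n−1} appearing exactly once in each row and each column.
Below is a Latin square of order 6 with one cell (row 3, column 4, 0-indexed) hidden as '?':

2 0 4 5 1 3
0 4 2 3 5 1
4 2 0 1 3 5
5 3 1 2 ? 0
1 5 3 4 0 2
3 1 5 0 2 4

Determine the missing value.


Row 3 contains symbols [0, 1, 2, 3, 5] — missing [4].
Column 4 contains symbols [0, 1, 2, 3, 5] — missing [4].
The missing symbol must appear in both missing sets; intersection = [4].
Therefore the hidden value is 4.

Missing value = 4.


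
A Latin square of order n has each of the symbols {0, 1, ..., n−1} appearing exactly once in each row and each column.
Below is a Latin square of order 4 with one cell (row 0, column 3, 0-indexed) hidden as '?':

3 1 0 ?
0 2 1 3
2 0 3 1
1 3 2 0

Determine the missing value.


Row 0 contains symbols [0, 1, 3] — missing [2].
Column 3 contains symbols [0, 1, 3] — missing [2].
The missing symbol must appear in both missing sets; intersection = [2].
Therefore the hidden value is 2.

Missing value = 2.


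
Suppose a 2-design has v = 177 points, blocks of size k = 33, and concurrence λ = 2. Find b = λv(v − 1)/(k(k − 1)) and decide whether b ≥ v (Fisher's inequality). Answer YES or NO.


b = λv(v − 1)/(k(k − 1)) = 2·177·176/(33·32) = 62304/1056 = 59.
Compare with v = 177: b < v, so Fisher's inequality fails.

NO


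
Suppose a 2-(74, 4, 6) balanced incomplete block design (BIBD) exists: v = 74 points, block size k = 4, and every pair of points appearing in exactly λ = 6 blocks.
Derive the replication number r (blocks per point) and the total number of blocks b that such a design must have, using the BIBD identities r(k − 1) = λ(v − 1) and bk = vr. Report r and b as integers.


Any 2-(v, k, λ) BIBD satisfies two necessary conditions:
  (i)  Each point sits in r blocks, and counting incidences through any fixed point gives r(k − 1) = λ(v − 1), so r = λ(v − 1)/(k − 1).
  (ii) Total incidences bk = vr, so b = vr/k.
Step 1: r = λ(v − 1)/(k − 1) = 6·(74 − 1)/(4 − 1) = 6·73/3 = 438/3 = 146.
Step 2: b = vr/k = 74·146/4 = 10804/4 = 2701.
Check integrality: r = 146 ∈ Z ✓, b = 2701 ∈ Z ✓.
(These identities are necessary conditions: they determine r and b for any design with these parameters, but do not by themselves prove that one exists.)

r = 146, b = 2701.


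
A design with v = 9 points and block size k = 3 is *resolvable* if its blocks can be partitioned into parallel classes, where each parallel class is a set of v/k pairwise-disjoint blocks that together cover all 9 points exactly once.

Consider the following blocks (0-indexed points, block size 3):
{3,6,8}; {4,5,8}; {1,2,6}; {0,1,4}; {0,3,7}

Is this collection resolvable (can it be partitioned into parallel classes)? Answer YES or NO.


v = 9, block size k = 3, number of blocks = 5.
For resolvability, blocks must partition into parallel classes of size v/k = 3.
Total blocks must therefore be a multiple of 3: 5 = 3·1 + 2 ⇒ not divisible ✗.
Resolvable? NO.

NO


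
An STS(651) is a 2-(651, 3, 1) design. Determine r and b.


An STS(v) is a 2-(v, 3, 1) BIBD: block size k = 3, λ = 1.
Replication: r(k − 1) = λ(v − 1) ⇒ r·2 = 651 − 1 = 650 ⇒ r = 325.
Block count: bk = vr ⇒ b·3 = 651·325 = 211575 ⇒ b = 70525.

r = 325, b = 70525.


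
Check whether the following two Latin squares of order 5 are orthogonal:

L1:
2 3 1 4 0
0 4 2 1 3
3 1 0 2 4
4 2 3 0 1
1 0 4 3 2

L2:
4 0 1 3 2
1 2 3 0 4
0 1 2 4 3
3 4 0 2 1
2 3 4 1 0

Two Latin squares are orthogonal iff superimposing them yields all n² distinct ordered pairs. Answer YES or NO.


Form the n² = 25 superimposed pairs (L1[i][j], L2[i][j]), row by row (rows and columns indexed from 0):
row 0: (2,4) (3,0) (1,1) (4,3) (0,2)
row 1: (0,1) (4,2) (2,3) (1,0) (3,4)
row 2: (3,0) (1,1) (0,2) (2,4) (4,3)
row 3: (4,3) (2,4) (3,0) (0,2) (1,1)
row 4: (1,2) (0,3) (4,4) (3,1) (2,0)
Orthogonality requires all 25 pairs distinct.
But the pair (3,0) repeats: cell (0,1) has L1 = 3, L2 = 0, and cell (2,0) has L1 = 3, L2 = 0.
A repeated pair means some other pair never occurs (only 15 distinct pairs out of 25), so the squares are not orthogonal.
Conclusion: NO.

NO


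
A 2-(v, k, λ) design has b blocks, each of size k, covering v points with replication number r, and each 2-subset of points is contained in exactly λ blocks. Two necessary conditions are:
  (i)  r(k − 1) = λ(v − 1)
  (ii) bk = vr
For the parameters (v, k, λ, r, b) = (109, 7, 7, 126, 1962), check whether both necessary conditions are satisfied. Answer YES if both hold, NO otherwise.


Condition (i): r(k − 1) = 126·6 = 756; λ(v − 1) = 7·108 = 756. Match? YES.
Condition (ii): bk = 1962·7 = 13734; vr = 109·126 = 13734. Match? YES.
Both conditions hold? YES.

YES


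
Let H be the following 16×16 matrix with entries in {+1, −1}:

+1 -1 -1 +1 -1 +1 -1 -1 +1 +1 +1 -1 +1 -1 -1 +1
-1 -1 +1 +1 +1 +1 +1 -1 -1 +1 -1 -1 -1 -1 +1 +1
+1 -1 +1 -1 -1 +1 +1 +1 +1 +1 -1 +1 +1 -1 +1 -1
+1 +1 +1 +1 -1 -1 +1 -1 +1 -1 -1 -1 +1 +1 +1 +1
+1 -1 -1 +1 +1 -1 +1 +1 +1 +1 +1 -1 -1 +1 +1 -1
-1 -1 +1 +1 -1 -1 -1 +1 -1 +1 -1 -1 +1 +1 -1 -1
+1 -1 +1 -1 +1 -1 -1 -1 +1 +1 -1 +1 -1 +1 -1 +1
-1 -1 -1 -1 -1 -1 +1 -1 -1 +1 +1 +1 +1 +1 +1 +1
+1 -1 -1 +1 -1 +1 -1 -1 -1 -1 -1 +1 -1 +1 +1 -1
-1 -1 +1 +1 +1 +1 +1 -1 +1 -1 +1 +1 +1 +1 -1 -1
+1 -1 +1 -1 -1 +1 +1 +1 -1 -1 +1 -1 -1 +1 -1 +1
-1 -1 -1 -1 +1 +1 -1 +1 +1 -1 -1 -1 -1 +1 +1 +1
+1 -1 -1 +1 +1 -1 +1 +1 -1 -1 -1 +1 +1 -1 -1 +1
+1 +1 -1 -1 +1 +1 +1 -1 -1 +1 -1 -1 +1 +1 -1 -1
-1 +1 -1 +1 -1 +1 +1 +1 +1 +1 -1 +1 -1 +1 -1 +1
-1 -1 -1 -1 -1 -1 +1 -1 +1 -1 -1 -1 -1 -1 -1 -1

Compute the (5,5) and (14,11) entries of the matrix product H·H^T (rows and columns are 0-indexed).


Row 5 of H: [-1, -1, 1, 1, -1, -1, -1, 1, -1, 1, -1, -1, 1, 1, -1, -1].
Row 11 of H: [-1, -1, -1, -1, 1, 1, -1, 1, 1, -1, -1, -1, -1, 1, 1, 1].
Row 14 of H: [-1, 1, -1, 1, -1, 1, 1, 1, 1, 1, -1, 1, -1, 1, -1, 1].
(H·H^T)[5][5] = Σ_j H[5][j]·H[5][j] = (-1)² + (-1)² + (1)² + (1)² + (-1)² + (-1)² + (-1)² + (1)² + (-1)² + (1)² + (-1)² + (-1)² + (1)² + (1)² + (-1)² + (-1)² = 1 + 1 + 1 + 1 + 1 + 1 + 1 + 1 + 1 + 1 + 1 + 1 + 1 + 1 + 1 + 1 = 16.
(H·H^T)[14][11] = Σ_j H[14][j]·H[11][j] = (-1)·(-1) + (1)·(-1) + (-1)·(-1) + (1)·(-1) + (-1)·(1) + (1)·(1) + (1)·(-1) + (1)·(1) + (1)·(1) + (1)·(-1) + (-1)·(-1) + (1)·(-1) + (-1)·(-1) + (1)·(1) + (-1)·(1) + (1)·(1) = 1 + -1 + 1 + -1 + -1 + 1 + -1 + 1 + 1 + -1 + 1 + -1 + 1 + 1 + -1 + 1 = 2.
Rows 14 and 11 are not orthogonal (dot product = 2 ≠ 0), so H is not a Hadamard matrix.

(5,5) entry = 16; (14,11) entry = 2.


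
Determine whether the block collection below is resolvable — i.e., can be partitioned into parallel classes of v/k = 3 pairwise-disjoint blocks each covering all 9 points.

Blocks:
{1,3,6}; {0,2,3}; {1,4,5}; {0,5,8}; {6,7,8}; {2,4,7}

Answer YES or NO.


v = 9, block size k = 3, number of blocks = 6.
For resolvability, blocks must partition into parallel classes of size v/k = 3.
Total blocks must therefore be a multiple of 3: 6 = 3·2 + 0 ⇒ divisible ✓.
Greedy packing gives 2 candidate class(es). Each should be a full parallel class (size 3, covers all 9 points).
  Class 1 (3 blocks): {1,3,6}; {0,5,8}; {2,4,7}. Points covered: [0, 1, 2, 3, 4, 5, 6, 7, 8].
  Class 2 (3 blocks): {0,2,3}; {1,4,5}; {6,7,8}. Points covered: [0, 1, 2, 3, 4, 5, 6, 7, 8].
All classes full (size 3)? YES. All classes cover every point? YES.
Resolvable? YES.

YES


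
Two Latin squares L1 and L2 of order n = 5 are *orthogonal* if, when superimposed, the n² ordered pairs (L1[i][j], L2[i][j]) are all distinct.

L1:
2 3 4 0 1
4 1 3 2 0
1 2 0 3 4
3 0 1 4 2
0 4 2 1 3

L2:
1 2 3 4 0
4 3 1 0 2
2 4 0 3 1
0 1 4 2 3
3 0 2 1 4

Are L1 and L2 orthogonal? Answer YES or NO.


Form the n² = 25 superimposed pairs (L1[i][j], L2[i][j]), row by row (rows and columns indexed from 0):
row 0: (2,1) (3,2) (4,3) (0,4) (1,0)
row 1: (4,4) (1,3) (3,1) (2,0) (0,2)
row 2: (1,2) (2,4) (0,0) (3,3) (4,1)
row 3: (3,0) (0,1) (1,4) (4,2) (2,3)
row 4: (0,3) (4,0) (2,2) (1,1) (3,4)
Orthogonality requires all 25 pairs distinct.
Check by first coordinate: for each symbol s of L1, list the L2 entries in the n cells where L1 = s; they must all differ.
  L1 = 0: L2 entries (in reading order) 4, 2, 0, 1, 3 — all 5 distinct ✓
  L1 = 1: L2 entries (in reading order) 0, 3, 2, 4, 1 — all 5 distinct ✓
  L1 = 2: L2 entries (in reading order) 1, 0, 4, 3, 2 — all 5 distinct ✓
  L1 = 3: L2 entries (in reading order) 2, 1, 3, 0, 4 — all 5 distinct ✓
  L1 = 4: L2 entries (in reading order) 3, 4, 1, 2, 0 — all 5 distinct ✓
Every symbol of L1 meets every symbol of L2 exactly once, so all 25 pairs are distinct (25 of 25).
Conclusion: YES.

YES


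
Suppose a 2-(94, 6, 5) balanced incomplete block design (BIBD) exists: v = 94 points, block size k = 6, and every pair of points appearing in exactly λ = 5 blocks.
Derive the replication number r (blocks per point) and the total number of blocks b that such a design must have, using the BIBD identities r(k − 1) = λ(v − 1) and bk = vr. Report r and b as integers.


Any 2-(v, k, λ) BIBD satisfies two necessary conditions:
  (i)  Each point sits in r blocks, and counting incidences through any fixed point gives r(k − 1) = λ(v − 1), so r = λ(v − 1)/(k − 1).
  (ii) Total incidences bk = vr, so b = vr/k.
Step 1: r = λ(v − 1)/(k − 1) = 5·(94 − 1)/(6 − 1) = 5·93/5 = 465/5 = 93.
Step 2: b = vr/k = 94·93/6 = 8742/6 = 1457.
Check integrality: r = 93 ∈ Z ✓, b = 1457 ∈ Z ✓.
(These identities are necessary conditions: they determine r and b for any design with these parameters, but do not by themselves prove that one exists.)

r = 93, b = 1457.


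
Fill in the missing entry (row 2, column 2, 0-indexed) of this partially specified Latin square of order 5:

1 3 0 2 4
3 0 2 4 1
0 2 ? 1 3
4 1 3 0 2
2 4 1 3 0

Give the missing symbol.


Row 2 contains symbols [0, 1, 2, 3] — missing [4].
Column 2 contains symbols [0, 1, 2, 3] — missing [4].
The missing symbol must appear in both missing sets; intersection = [4].
Therefore the hidden value is 4.

Missing value = 4.


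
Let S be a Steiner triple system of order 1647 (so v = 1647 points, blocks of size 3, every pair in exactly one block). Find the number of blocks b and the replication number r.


An STS(v) is a 2-(v, 3, 1) BIBD: block size k = 3, λ = 1.
Replication: r(k − 1) = λ(v − 1) ⇒ r·2 = 1647 − 1 = 1646 ⇒ r = 823.
Block count: b = v(v − 1)/6 = 1647·1646/6 = 2710962/6 = 451827.
(Check via bk = vr: 451827·3 = 1355481 = 1647·823 = 1355481 ✓.)

r = 823, b = 451827.


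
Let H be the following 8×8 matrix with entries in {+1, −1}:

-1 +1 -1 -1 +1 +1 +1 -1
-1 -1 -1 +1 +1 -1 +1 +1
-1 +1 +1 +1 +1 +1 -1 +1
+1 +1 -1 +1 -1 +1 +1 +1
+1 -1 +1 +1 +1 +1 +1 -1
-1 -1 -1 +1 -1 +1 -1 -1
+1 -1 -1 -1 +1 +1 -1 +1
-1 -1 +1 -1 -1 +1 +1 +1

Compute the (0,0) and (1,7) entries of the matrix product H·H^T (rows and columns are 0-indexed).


Row 0 of H: [-1, 1, -1, -1, 1, 1, 1, -1].
Row 1 of H: [-1, -1, -1, 1, 1, -1, 1, 1].
Row 7 of H: [-1, -1, 1, -1, -1, 1, 1, 1].
(H·H^T)[0][0] = Σ_j H[0][j]·H[0][j] = (-1)² + (1)² + (-1)² + (-1)² + (1)² + (1)² + (1)² + (-1)² = 1 + 1 + 1 + 1 + 1 + 1 + 1 + 1 = 8.
(H·H^T)[1][7] = Σ_j H[1][j]·H[7][j] = (-1)·(-1) + (-1)·(-1) + (-1)·(1) + (1)·(-1) + (1)·(-1) + (-1)·(1) + (1)·(1) + (1)·(1) = 1 + 1 + -1 + -1 + -1 + -1 + 1 + 1 = 0.
So rows 1 and 7 are orthogonal; the diagonal entry equals n = 8.

(0,0) entry = 8; (1,7) entry = 0.


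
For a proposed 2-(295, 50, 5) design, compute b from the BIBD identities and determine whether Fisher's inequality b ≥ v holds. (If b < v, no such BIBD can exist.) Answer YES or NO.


r = λ(v − 1)/(k − 1) = 5·294/49 = 30.
b = vr/k = 295·30/50 = 177.
Fisher's inequality: b ≥ v ⇔ 177 ≥ 295? NO.

NO


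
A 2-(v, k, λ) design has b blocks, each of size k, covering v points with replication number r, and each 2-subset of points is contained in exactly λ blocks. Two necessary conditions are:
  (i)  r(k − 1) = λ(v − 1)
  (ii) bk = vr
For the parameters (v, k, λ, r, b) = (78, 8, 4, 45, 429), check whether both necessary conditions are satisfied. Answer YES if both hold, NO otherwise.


Condition (i): r(k − 1) = 45·7 = 315; λ(v − 1) = 4·77 = 308. Match? NO.
Condition (ii): bk = 429·8 = 3432; vr = 78·45 = 3510. Match? NO.
Both conditions hold? NO.

NO


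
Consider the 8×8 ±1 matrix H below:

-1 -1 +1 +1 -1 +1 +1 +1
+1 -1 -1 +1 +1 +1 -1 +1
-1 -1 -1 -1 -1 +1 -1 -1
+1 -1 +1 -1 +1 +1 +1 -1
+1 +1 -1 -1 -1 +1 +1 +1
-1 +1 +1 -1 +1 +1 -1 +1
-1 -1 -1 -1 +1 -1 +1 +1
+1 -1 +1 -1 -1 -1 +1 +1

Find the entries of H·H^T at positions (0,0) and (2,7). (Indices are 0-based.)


Row 0 of H: [-1, -1, 1, 1, -1, 1, 1, 1].
Row 2 of H: [-1, -1, -1, -1, -1, 1, -1, -1].
Row 7 of H: [1, -1, 1, -1, -1, -1, 1, 1].
(H·H^T)[0][0] = Σ_j H[0][j]·H[0][j] = (-1)² + (-1)² + (1)² + (1)² + (-1)² + (1)² + (1)² + (1)² = 1 + 1 + 1 + 1 + 1 + 1 + 1 + 1 = 8.
(H·H^T)[2][7] = Σ_j H[2][j]·H[7][j] = (-1)·(1) + (-1)·(-1) + (-1)·(1) + (-1)·(-1) + (-1)·(-1) + (1)·(-1) + (-1)·(1) + (-1)·(1) = -1 + 1 + -1 + 1 + 1 + -1 + -1 + -1 = -2.
Rows 2 and 7 are not orthogonal (dot product = -2 ≠ 0), so H is not a Hadamard matrix.

(0,0) entry = 8; (2,7) entry = -2.


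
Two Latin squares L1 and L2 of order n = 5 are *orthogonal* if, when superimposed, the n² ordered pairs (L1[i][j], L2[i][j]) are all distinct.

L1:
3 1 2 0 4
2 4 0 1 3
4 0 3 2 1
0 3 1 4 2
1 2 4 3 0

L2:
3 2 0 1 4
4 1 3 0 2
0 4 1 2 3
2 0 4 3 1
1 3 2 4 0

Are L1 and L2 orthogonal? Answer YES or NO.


Form the n² = 25 superimposed pairs (L1[i][j], L2[i][j]), row by row (rows and columns indexed from 0):
row 0: (3,3) (1,2) (2,0) (0,1) (4,4)
row 1: (2,4) (4,1) (0,3) (1,0) (3,2)
row 2: (4,0) (0,4) (3,1) (2,2) (1,3)
row 3: (0,2) (3,0) (1,4) (4,3) (2,1)
row 4: (1,1) (2,3) (4,2) (3,4) (0,0)
Orthogonality requires all 25 pairs distinct.
Check by first coordinate: for each symbol s of L1, list the L2 entries in the n cells where L1 = s; they must all differ.
  L1 = 0: L2 entries (in reading order) 1, 3, 4, 2, 0 — all 5 distinct ✓
  L1 = 1: L2 entries (in reading order) 2, 0, 3, 4, 1 — all 5 distinct ✓
  L1 = 2: L2 entries (in reading order) 0, 4, 2, 1, 3 — all 5 distinct ✓
  L1 = 3: L2 entries (in reading order) 3, 2, 1, 0, 4 — all 5 distinct ✓
  L1 = 4: L2 entries (in reading order) 4, 1, 0, 3, 2 — all 5 distinct ✓
Every symbol of L1 meets every symbol of L2 exactly once, so all 25 pairs are distinct (25 of 25).
Conclusion: YES.

YES


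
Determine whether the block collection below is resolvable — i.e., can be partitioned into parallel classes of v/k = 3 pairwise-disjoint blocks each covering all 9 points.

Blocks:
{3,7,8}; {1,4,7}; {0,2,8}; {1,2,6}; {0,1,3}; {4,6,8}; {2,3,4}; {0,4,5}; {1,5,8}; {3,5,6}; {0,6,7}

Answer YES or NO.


v = 9, block size k = 3, number of blocks = 11.
For resolvability, blocks must partition into parallel classes of size v/k = 3.
Total blocks must therefore be a multiple of 3: 11 = 3·3 + 2 ⇒ not divisible ✗.
Resolvable? NO.

NO


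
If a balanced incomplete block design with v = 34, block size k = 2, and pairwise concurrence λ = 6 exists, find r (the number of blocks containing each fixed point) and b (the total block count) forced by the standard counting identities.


Any 2-(v, k, λ) BIBD satisfies two necessary conditions:
  (i)  Each point sits in r blocks, and counting incidences through any fixed point gives r(k − 1) = λ(v − 1), so r = λ(v − 1)/(k − 1).
  (ii) Total incidences bk = vr, so b = vr/k.
Step 1: r = λ(v − 1)/(k − 1) = 6·(34 − 1)/(2 − 1) = 6·33/1 = 198/1 = 198.
Step 2: b = vr/k = 34·198/2 = 6732/2 = 3366.
Check integrality: r = 198 ∈ Z ✓, b = 3366 ∈ Z ✓.
(These identities are necessary conditions: they determine r and b for any design with these parameters, but do not by themselves prove that one exists.)

r = 198, b = 3366.


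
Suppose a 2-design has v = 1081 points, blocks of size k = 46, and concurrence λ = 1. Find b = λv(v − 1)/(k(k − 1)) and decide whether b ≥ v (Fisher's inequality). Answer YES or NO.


b = λv(v − 1)/(k(k − 1)) = 1·1081·1080/(46·45) = 1167480/2070 = 564.
Compare with v = 1081: b < v, so Fisher's inequality fails.

NO


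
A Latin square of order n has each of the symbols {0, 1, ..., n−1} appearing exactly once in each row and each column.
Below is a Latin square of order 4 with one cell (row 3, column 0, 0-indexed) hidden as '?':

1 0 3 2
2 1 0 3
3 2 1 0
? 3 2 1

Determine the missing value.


Row 3 contains symbols [1, 2, 3] — missing [0].
Column 0 contains symbols [1, 2, 3] — missing [0].
The missing symbol must appear in both missing sets; intersection = [0].
Therefore the hidden value is 0.

Missing value = 0.


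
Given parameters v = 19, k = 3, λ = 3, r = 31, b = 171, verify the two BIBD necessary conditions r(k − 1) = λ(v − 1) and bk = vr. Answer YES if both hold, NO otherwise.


Condition (i): r(k − 1) = 31·2 = 62; λ(v − 1) = 3·18 = 54. Match? NO.
Condition (ii): bk = 171·3 = 513; vr = 19·31 = 589. Match? NO.
Both conditions hold? NO.

NO


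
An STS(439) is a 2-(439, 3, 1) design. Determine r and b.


An STS(v) is a 2-(v, 3, 1) BIBD: block size k = 3, λ = 1.
Replication: r(k − 1) = λ(v − 1) ⇒ r·2 = 439 − 1 = 438 ⇒ r = 219.
Block count: b = v(v − 1)/6 = 439·438/6 = 192282/6 = 32047.

r = 219, b = 32047.


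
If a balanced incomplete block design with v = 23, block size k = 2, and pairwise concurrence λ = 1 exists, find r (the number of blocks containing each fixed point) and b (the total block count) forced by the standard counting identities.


Any 2-(v, k, λ) BIBD satisfies two necessary conditions:
  (i)  Each point sits in r blocks, and counting incidences through any fixed point gives r(k − 1) = λ(v − 1), so r = λ(v − 1)/(k − 1).
  (ii) Total incidences bk = vr, so b = vr/k.
Step 1: r = λ(v − 1)/(k − 1) = 1·(23 − 1)/(2 − 1) = 1·22/1 = 22/1 = 22.
Step 2: b = vr/k = 23·22/2 = 506/2 = 253.
Check integrality: r = 22 ∈ Z ✓, b = 253 ∈ Z ✓.
(These identities are necessary conditions: they determine r and b for any design with these parameters, but do not by themselves prove that one exists.)

r = 22, b = 253.
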